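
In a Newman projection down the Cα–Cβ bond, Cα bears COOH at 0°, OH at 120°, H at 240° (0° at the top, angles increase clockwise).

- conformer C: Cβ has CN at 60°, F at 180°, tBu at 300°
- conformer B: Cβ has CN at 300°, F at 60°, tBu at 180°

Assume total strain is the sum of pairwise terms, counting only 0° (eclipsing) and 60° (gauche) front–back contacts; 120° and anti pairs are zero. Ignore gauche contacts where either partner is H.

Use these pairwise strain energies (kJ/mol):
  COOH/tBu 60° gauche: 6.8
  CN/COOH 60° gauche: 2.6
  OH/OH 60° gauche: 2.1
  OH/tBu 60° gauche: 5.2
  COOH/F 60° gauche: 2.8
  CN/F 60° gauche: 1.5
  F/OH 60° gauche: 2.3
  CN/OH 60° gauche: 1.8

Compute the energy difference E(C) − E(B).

+0.6 kJ/mol

C is staggered. COOH at 0° is gauche with CN at 60° (2.6); COOH at 0° is gauche with tBu at 300° (6.8); OH at 120° is gauche with CN at 60° (1.8); OH at 120° is gauche with F at 180° (2.3). Total 13.5 kJ/mol.
B is staggered. COOH at 0° is gauche with CN at 300° (2.6); COOH at 0° is gauche with F at 60° (2.8); OH at 120° is gauche with F at 60° (2.3); OH at 120° is gauche with tBu at 180° (5.2). Total 12.9 kJ/mol.
E(C) − E(B) = 13.5 − 12.9 = +0.6 kJ/mol.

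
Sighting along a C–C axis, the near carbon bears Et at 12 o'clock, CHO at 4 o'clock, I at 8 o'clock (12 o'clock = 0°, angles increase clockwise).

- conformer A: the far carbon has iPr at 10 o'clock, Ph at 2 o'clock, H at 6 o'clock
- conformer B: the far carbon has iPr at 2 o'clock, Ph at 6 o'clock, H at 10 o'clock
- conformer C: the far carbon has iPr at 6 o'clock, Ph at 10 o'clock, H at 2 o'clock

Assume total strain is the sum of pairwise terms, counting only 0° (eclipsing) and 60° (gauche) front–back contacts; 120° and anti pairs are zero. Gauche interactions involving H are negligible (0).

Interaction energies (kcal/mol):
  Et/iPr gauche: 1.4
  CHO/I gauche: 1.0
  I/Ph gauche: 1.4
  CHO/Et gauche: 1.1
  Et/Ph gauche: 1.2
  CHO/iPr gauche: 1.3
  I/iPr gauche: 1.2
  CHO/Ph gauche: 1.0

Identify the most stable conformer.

A

A (staggered): Et–iPr gauche, Et–Ph gauche, CHO–Ph gauche, I–iPr gauche; 1.4 + 1.2 + 1.0 + 1.2 = 4.8 kcal/mol.
B (staggered): Et–iPr gauche, CHO–iPr gauche, CHO–Ph gauche, I–Ph gauche; 1.4 + 1.3 + 1.0 + 1.4 = 5.1 kcal/mol.
C (staggered): Et–Ph gauche, CHO–iPr gauche, I–iPr gauche, I–Ph gauche; 1.2 + 1.3 + 1.2 + 1.4 = 5.1 kcal/mol.
A has the lowest total (4.8 kcal/mol).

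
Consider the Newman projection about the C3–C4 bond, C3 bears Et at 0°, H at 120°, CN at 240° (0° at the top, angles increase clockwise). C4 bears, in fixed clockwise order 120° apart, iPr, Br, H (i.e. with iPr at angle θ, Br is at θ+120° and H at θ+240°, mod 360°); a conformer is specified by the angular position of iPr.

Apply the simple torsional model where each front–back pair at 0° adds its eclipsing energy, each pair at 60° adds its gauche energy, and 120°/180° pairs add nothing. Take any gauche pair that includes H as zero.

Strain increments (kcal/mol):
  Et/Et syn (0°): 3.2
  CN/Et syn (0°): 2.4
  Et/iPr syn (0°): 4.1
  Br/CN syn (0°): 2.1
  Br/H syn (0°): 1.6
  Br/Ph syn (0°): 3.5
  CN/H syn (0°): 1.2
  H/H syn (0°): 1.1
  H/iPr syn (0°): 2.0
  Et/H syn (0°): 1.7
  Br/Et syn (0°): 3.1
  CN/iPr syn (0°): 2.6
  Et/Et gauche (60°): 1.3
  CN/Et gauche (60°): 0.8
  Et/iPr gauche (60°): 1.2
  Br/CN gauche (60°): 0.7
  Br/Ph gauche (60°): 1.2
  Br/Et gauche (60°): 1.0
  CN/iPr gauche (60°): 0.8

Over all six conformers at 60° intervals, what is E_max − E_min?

iPr at 0° (eclipsed): Et(0°)/iPr(0°) eclipsed 4.1; H(120°)/Br(120°) eclipsed 1.6; CN(240°)/H(240°) eclipsed 1.2 → 6.9 kcal/mol.
iPr at 60° (staggered): Et(0°)/iPr(60°) gauche 1.2; CN(240°)/Br(180°) gauche 0.7 → 1.9 kcal/mol.
iPr at 120° (eclipsed): Et(0°)/H(0°) eclipsed 1.7; H(120°)/iPr(120°) eclipsed 2.0; CN(240°)/Br(240°) eclipsed 2.1 → 5.8 kcal/mol.
iPr at 180° (staggered): Et(0°)/Br(300°) gauche 1.0; CN(240°)/iPr(180°) gauche 0.8; CN(240°)/Br(300°) gauche 0.7 → 2.5 kcal/mol.
iPr at 240° (eclipsed): Et(0°)/Br(0°) eclipsed 3.1; H(120°)/H(120°) eclipsed 1.1; CN(240°)/iPr(240°) eclipsed 2.6 → 6.8 kcal/mol.
iPr at 300° (staggered): Et(0°)/iPr(300°) gauche 1.2; Et(0°)/Br(60°) gauche 1.0; CN(240°)/iPr(300°) gauche 0.8 → 3.0 kcal/mol.
Max at 0° (6.9 kcal/mol), min at 60° (1.9 kcal/mol); barrier = 5.0 kcal/mol.

5.0 kcal/mol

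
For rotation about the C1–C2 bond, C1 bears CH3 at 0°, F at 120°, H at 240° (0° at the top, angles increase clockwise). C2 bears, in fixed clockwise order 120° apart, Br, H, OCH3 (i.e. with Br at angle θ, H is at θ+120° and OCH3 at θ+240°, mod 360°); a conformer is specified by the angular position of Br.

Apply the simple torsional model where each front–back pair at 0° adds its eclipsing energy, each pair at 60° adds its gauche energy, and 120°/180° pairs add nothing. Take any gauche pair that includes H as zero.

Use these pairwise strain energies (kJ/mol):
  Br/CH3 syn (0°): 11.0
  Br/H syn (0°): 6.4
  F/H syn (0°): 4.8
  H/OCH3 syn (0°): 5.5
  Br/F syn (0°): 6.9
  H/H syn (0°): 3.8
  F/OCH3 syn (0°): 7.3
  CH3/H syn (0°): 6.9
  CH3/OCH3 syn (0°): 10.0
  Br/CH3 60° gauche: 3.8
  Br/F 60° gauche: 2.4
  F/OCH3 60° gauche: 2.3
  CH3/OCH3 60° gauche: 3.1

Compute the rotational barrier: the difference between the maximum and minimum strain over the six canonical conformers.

15.2 kJ/mol

Br at 0° is eclipsed. CH3 at 0° is eclipsed with Br at 0° (11.0); F at 120° is eclipsed with H at 120° (4.8); H at 240° is eclipsed with OCH3 at 240° (5.5). Total 21.3 kJ/mol.
Br at 60° is staggered. CH3 at 0° is gauche with Br at 60° (3.8); CH3 at 0° is gauche with OCH3 at 300° (3.1); F at 120° is gauche with Br at 60° (2.4). Total 9.3 kJ/mol.
Br at 120° is eclipsed. CH3 at 0° is eclipsed with OCH3 at 0° (10.0); F at 120° is eclipsed with Br at 120° (6.9); H at 240° is eclipsed with H at 240° (3.8). Total 20.7 kJ/mol.
Br at 180° is staggered. CH3 at 0° is gauche with OCH3 at 60° (3.1); F at 120° is gauche with Br at 180° (2.4); F at 120° is gauche with OCH3 at 60° (2.3). Total 7.8 kJ/mol.
Br at 240° is eclipsed. CH3 at 0° is eclipsed with H at 0° (6.9); F at 120° is eclipsed with OCH3 at 120° (7.3); H at 240° is eclipsed with Br at 240° (6.4). Total 20.6 kJ/mol.
Br at 300° is staggered. CH3 at 0° is gauche with Br at 300° (3.8); F at 120° is gauche with OCH3 at 180° (2.3). Total 6.1 kJ/mol.
Max at 0° (21.3 kJ/mol), min at 300° (6.1 kJ/mol); barrier = 15.2 kJ/mol.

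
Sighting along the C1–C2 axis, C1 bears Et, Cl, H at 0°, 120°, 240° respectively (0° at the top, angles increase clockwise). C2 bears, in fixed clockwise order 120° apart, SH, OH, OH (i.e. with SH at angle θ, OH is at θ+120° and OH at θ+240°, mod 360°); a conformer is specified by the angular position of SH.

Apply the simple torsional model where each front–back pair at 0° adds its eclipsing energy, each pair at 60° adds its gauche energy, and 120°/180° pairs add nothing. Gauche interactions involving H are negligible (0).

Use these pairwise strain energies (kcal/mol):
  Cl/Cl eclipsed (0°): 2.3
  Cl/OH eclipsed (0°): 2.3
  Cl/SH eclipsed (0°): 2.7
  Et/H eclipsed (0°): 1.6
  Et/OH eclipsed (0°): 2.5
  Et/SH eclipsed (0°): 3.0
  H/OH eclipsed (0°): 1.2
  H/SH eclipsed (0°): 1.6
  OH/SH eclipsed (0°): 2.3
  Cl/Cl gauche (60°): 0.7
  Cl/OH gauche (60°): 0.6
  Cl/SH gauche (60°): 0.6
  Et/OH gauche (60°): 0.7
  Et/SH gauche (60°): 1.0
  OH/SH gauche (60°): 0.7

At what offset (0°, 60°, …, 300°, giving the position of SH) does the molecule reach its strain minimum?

SH at 0° (eclipsed): Et(0°)/SH(0°) eclipsed 3.0; Cl(120°)/OH(120°) eclipsed 2.3; H(240°)/OH(240°) eclipsed 1.2 → 6.5 kcal/mol.
SH at 60° (staggered): Et(0°)/SH(60°) gauche 1.0; Et(0°)/OH(300°) gauche 0.7; Cl(120°)/SH(60°) gauche 0.6; Cl(120°)/OH(180°) gauche 0.6 → 2.9 kcal/mol.
SH at 120° (eclipsed): Et(0°)/OH(0°) eclipsed 2.5; Cl(120°)/SH(120°) eclipsed 2.7; H(240°)/OH(240°) eclipsed 1.2 → 6.4 kcal/mol.
SH at 180° (staggered): Et(0°)/OH(300°) gauche 0.7; Et(0°)/OH(60°) gauche 0.7; Cl(120°)/SH(180°) gauche 0.6; Cl(120°)/OH(60°) gauche 0.6 → 2.6 kcal/mol.
SH at 240° (eclipsed): Et(0°)/OH(0°) eclipsed 2.5; Cl(120°)/OH(120°) eclipsed 2.3; H(240°)/SH(240°) eclipsed 1.6 → 6.4 kcal/mol.
SH at 300° (staggered): Et(0°)/SH(300°) gauche 1.0; Et(0°)/OH(60°) gauche 0.7; Cl(120°)/OH(60°) gauche 0.6; Cl(120°)/OH(180°) gauche 0.6 → 2.9 kcal/mol.
The minimum (2.6 kcal/mol) occurs with SH at 180°.

180°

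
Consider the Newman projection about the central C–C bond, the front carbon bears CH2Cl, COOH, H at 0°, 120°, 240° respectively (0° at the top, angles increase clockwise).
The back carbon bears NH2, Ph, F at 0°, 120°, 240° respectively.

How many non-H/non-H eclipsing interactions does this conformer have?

2

Non-H eclipsing pairs: CH2Cl(0°)/NH2(0°); COOH(120°)/Ph(120°) — 2 interactions.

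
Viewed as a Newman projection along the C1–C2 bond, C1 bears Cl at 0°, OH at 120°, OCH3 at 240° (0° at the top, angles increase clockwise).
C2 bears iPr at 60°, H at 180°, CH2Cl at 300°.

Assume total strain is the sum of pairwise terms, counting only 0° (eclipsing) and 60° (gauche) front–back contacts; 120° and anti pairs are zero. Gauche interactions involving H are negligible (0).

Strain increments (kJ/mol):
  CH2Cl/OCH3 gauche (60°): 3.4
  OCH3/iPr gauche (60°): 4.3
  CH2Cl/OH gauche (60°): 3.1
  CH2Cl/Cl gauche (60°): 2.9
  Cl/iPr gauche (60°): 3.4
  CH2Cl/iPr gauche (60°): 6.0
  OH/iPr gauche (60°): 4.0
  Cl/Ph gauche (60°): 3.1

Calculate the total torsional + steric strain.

13.7 kJ/mol

This conformer (staggered): Cl(0°)/iPr(60°) gauche 3.4; Cl(0°)/CH2Cl(300°) gauche 2.9; OH(120°)/iPr(60°) gauche 4.0; OCH3(240°)/CH2Cl(300°) gauche 3.4 → 13.7 kJ/mol.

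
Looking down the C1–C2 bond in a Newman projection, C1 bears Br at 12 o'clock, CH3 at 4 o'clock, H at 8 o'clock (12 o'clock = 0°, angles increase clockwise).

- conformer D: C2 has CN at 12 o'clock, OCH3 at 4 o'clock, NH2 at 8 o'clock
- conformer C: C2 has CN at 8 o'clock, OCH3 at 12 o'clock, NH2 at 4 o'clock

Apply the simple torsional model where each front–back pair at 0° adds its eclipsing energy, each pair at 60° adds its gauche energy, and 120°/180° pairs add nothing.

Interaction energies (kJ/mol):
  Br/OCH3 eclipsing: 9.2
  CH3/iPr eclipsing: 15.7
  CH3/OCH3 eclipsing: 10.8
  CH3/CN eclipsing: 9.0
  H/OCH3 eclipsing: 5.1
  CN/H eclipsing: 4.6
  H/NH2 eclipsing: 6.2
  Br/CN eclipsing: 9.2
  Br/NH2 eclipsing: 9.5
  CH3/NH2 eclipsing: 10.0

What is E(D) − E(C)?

+2.4 kJ/mol

D (eclipsed): Br–CN eclipsed, CH3–OCH3 eclipsed, H–NH2 eclipsed; 9.2 + 10.8 + 6.2 = 26.2 kJ/mol.
C (eclipsed): Br–OCH3 eclipsed, CH3–NH2 eclipsed, H–CN eclipsed; 9.2 + 10.0 + 4.6 = 23.8 kJ/mol.
E(D) − E(C) = 26.2 − 23.8 = +2.4 kJ/mol.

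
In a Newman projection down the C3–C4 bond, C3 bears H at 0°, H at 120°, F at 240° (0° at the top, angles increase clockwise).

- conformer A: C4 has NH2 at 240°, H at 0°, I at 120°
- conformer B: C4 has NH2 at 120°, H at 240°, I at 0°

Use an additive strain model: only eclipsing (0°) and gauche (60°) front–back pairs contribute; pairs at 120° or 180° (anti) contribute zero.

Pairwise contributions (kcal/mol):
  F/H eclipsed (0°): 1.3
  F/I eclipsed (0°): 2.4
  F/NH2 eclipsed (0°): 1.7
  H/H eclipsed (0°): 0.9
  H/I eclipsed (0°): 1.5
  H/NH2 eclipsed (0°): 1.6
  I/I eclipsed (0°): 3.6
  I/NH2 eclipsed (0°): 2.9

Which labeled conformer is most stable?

A (eclipsed): H(0°)/H(0°) eclipsed 0.9; H(120°)/I(120°) eclipsed 1.5; F(240°)/NH2(240°) eclipsed 1.7 → 4.1 kcal/mol.
B (eclipsed): H(0°)/I(0°) eclipsed 1.5; H(120°)/NH2(120°) eclipsed 1.6; F(240°)/H(240°) eclipsed 1.3 → 4.4 kcal/mol.
A has the lowest total (4.1 kcal/mol).

A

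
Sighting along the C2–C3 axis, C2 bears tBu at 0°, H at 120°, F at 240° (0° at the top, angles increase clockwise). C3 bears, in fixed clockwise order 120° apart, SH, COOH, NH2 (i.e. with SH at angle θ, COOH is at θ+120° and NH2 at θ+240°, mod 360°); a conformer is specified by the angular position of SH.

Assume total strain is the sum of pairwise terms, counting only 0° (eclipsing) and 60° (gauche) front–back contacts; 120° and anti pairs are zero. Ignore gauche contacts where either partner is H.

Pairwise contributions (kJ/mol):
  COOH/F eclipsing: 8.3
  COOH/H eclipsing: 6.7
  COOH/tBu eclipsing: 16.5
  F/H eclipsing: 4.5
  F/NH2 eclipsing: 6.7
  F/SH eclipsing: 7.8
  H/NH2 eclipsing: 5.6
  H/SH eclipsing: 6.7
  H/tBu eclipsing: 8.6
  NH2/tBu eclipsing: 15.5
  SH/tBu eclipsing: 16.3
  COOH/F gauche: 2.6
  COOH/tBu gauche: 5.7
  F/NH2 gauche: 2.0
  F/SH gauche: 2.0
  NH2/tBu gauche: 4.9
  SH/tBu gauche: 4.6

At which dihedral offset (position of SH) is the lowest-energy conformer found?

SH at 0° is eclipsed. tBu at 0° is eclipsed with SH at 0° (16.3); H at 120° is eclipsed with COOH at 120° (6.7); F at 240° is eclipsed with NH2 at 240° (6.7). Total 29.7 kJ/mol.
SH at 60° is staggered. tBu at 0° is gauche with SH at 60° (4.6); tBu at 0° is gauche with NH2 at 300° (4.9); F at 240° is gauche with COOH at 180° (2.6); F at 240° is gauche with NH2 at 300° (2.0). Total 14.1 kJ/mol.
SH at 120° is eclipsed. tBu at 0° is eclipsed with NH2 at 0° (15.5); H at 120° is eclipsed with SH at 120° (6.7); F at 240° is eclipsed with COOH at 240° (8.3). Total 30.5 kJ/mol.
SH at 180° is staggered. tBu at 0° is gauche with COOH at 300° (5.7); tBu at 0° is gauche with NH2 at 60° (4.9); F at 240° is gauche with SH at 180° (2.0); F at 240° is gauche with COOH at 300° (2.6). Total 15.2 kJ/mol.
SH at 240° is eclipsed. tBu at 0° is eclipsed with COOH at 0° (16.5); H at 120° is eclipsed with NH2 at 120° (5.6); F at 240° is eclipsed with SH at 240° (7.8). Total 29.9 kJ/mol.
SH at 300° is staggered. tBu at 0° is gauche with SH at 300° (4.6); tBu at 0° is gauche with COOH at 60° (5.7); F at 240° is gauche with SH at 300° (2.0); F at 240° is gauche with NH2 at 180° (2.0). Total 14.3 kJ/mol.
The minimum (14.1 kJ/mol) occurs with SH at 60°.

60°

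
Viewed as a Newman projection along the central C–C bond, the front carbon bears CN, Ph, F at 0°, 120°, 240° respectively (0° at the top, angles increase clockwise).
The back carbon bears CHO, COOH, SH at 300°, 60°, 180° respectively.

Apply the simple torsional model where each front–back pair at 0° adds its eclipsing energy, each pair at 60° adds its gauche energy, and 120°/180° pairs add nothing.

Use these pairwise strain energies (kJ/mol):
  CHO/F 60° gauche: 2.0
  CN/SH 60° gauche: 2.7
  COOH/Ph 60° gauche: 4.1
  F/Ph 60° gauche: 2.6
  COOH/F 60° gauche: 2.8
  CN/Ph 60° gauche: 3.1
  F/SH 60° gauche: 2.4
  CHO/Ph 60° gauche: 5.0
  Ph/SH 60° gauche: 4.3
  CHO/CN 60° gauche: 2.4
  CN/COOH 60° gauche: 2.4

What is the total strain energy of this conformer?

This conformer (staggered): CN–CHO gauche, CN–COOH gauche, Ph–COOH gauche, Ph–SH gauche, F–CHO gauche, F–SH gauche; 2.4 + 2.4 + 4.1 + 4.3 + 2.0 + 2.4 = 17.6 kJ/mol.

17.6 kJ/mol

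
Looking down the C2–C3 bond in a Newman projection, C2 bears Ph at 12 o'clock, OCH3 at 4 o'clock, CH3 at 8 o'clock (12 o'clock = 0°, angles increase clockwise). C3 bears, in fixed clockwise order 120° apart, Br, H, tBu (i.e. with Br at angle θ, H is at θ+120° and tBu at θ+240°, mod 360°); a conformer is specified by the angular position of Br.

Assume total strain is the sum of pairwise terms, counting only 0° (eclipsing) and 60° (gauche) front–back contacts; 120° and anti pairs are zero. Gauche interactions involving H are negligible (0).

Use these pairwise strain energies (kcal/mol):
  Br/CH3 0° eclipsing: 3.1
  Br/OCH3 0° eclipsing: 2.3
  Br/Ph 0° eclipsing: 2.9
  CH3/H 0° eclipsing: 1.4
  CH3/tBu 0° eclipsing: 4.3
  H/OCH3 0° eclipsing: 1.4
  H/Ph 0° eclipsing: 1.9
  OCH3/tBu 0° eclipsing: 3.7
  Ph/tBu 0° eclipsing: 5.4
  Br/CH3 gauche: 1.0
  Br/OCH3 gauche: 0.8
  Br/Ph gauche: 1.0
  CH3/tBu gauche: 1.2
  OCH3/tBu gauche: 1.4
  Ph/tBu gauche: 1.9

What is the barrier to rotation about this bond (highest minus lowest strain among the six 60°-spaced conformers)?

Br at 0° is eclipsed. Ph at 0° is eclipsed with Br at 0° (2.9); OCH3 at 120° is eclipsed with H at 120° (1.4); CH3 at 240° is eclipsed with tBu at 240° (4.3). Total 8.6 kcal/mol.
Br at 60° is staggered. Ph at 0° is gauche with Br at 60° (1.0); Ph at 0° is gauche with tBu at 300° (1.9); OCH3 at 120° is gauche with Br at 60° (0.8); CH3 at 240° is gauche with tBu at 300° (1.2). Total 4.9 kcal/mol.
Br at 120° is eclipsed. Ph at 0° is eclipsed with tBu at 0° (5.4); OCH3 at 120° is eclipsed with Br at 120° (2.3); CH3 at 240° is eclipsed with H at 240° (1.4). Total 9.1 kcal/mol.
Br at 180° is staggered. Ph at 0° is gauche with tBu at 60° (1.9); OCH3 at 120° is gauche with Br at 180° (0.8); OCH3 at 120° is gauche with tBu at 60° (1.4); CH3 at 240° is gauche with Br at 180° (1.0). Total 5.1 kcal/mol.
Br at 240° is eclipsed. Ph at 0° is eclipsed with H at 0° (1.9); OCH3 at 120° is eclipsed with tBu at 120° (3.7); CH3 at 240° is eclipsed with Br at 240° (3.1). Total 8.7 kcal/mol.
Br at 300° is staggered. Ph at 0° is gauche with Br at 300° (1.0); OCH3 at 120° is gauche with tBu at 180° (1.4); CH3 at 240° is gauche with Br at 300° (1.0); CH3 at 240° is gauche with tBu at 180° (1.2). Total 4.6 kcal/mol.
Max at 120° (9.1 kcal/mol), min at 300° (4.6 kcal/mol); barrier = 4.5 kcal/mol.

4.5 kcal/mol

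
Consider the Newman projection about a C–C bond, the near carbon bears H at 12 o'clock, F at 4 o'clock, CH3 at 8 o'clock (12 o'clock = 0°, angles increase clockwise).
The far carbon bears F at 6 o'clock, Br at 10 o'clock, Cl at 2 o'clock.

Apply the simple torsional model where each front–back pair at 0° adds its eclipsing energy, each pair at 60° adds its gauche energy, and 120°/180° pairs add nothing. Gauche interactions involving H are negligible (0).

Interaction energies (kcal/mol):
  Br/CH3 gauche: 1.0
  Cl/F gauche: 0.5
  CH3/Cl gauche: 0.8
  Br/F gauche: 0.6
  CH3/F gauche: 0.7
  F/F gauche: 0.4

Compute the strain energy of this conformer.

2.6 kcal/mol

This conformer (staggered): F(120°)/F(180°) gauche 0.4; F(120°)/Cl(60°) gauche 0.5; CH3(240°)/F(180°) gauche 0.7; CH3(240°)/Br(300°) gauche 1.0 → 2.6 kcal/mol.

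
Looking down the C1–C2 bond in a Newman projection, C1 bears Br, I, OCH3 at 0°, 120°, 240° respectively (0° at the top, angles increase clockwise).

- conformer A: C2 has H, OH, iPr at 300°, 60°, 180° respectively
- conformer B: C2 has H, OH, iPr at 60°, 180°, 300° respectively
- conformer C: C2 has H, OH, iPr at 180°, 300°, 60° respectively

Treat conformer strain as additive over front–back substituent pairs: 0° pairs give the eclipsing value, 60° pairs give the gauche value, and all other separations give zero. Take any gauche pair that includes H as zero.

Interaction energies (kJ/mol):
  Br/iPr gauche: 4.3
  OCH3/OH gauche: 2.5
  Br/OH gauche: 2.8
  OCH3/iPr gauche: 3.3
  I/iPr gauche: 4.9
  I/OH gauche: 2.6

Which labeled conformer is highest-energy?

C

A is staggered. Br at 0° is gauche with OH at 60° (2.8); I at 120° is gauche with OH at 60° (2.6); I at 120° is gauche with iPr at 180° (4.9); OCH3 at 240° is gauche with iPr at 180° (3.3). Total 13.6 kJ/mol.
B is staggered. Br at 0° is gauche with iPr at 300° (4.3); I at 120° is gauche with OH at 180° (2.6); OCH3 at 240° is gauche with OH at 180° (2.5); OCH3 at 240° is gauche with iPr at 300° (3.3). Total 12.7 kJ/mol.
C is staggered. Br at 0° is gauche with OH at 300° (2.8); Br at 0° is gauche with iPr at 60° (4.3); I at 120° is gauche with iPr at 60° (4.9); OCH3 at 240° is gauche with OH at 300° (2.5). Total 14.5 kJ/mol.
C has the highest total (14.5 kJ/mol).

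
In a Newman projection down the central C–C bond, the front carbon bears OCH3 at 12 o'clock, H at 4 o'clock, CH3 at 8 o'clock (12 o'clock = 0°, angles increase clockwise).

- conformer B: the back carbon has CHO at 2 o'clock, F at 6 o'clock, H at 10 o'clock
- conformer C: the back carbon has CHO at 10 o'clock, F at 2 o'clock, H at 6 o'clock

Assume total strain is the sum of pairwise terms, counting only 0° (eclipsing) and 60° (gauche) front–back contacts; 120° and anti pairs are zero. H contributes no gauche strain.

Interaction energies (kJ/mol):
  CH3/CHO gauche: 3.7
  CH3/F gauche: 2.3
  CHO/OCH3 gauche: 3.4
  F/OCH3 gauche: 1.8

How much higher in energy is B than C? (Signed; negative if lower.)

-3.2 kJ/mol

B is staggered. OCH3 at 0° is gauche with CHO at 60° (3.4); CH3 at 240° is gauche with F at 180° (2.3). Total 5.7 kJ/mol.
C is staggered. OCH3 at 0° is gauche with CHO at 300° (3.4); OCH3 at 0° is gauche with F at 60° (1.8); CH3 at 240° is gauche with CHO at 300° (3.7). Total 8.9 kJ/mol.
E(B) − E(C) = 5.7 − 8.9 = -3.2 kJ/mol.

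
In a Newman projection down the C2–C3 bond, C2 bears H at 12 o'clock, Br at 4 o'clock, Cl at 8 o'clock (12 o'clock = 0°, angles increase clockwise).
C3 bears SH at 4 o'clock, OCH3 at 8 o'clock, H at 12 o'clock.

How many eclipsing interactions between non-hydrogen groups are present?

Non-H eclipsing pairs: Br(120°)/SH(120°); Cl(240°)/OCH3(240°) — 2 interactions.

2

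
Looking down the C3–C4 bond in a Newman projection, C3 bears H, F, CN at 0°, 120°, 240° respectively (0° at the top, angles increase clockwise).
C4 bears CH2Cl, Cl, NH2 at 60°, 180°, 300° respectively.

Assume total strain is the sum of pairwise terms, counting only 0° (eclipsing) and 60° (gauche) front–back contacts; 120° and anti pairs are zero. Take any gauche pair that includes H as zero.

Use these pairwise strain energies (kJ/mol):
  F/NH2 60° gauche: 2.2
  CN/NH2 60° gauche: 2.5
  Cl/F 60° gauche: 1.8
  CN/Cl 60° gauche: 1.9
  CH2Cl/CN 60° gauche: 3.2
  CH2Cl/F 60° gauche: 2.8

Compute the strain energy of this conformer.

This conformer (staggered): F–CH2Cl gauche, F–Cl gauche, CN–Cl gauche, CN–NH2 gauche; 2.8 + 1.8 + 1.9 + 2.5 = 9.0 kJ/mol.

9.0 kJ/mol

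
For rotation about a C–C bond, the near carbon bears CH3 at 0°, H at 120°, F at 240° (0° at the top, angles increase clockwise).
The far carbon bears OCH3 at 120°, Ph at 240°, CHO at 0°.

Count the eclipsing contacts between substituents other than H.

Non-H eclipsing pairs: CH3(0°)/CHO(0°); F(240°)/Ph(240°) — 2 interactions.

2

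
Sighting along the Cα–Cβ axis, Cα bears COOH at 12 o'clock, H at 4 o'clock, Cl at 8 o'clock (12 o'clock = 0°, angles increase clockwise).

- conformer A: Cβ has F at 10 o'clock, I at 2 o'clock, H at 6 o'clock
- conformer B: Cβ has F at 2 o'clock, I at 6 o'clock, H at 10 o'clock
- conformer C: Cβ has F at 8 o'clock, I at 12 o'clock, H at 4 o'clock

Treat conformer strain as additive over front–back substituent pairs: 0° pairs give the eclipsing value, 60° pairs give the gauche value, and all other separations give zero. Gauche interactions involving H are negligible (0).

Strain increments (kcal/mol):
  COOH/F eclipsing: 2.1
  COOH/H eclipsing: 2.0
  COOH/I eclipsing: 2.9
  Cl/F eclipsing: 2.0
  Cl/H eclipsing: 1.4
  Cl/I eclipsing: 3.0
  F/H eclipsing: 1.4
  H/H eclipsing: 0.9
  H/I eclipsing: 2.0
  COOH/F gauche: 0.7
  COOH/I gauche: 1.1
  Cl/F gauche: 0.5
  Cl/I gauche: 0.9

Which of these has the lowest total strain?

B

A is staggered. COOH at 0° is gauche with F at 300° (0.7); COOH at 0° is gauche with I at 60° (1.1); Cl at 240° is gauche with F at 300° (0.5). Total 2.3 kcal/mol.
B is staggered. COOH at 0° is gauche with F at 60° (0.7); Cl at 240° is gauche with I at 180° (0.9). Total 1.6 kcal/mol.
C is eclipsed. COOH at 0° is eclipsed with I at 0° (2.9); H at 120° is eclipsed with H at 120° (0.9); Cl at 240° is eclipsed with F at 240° (2.0). Total 5.8 kcal/mol.
B has the lowest total (1.6 kcal/mol).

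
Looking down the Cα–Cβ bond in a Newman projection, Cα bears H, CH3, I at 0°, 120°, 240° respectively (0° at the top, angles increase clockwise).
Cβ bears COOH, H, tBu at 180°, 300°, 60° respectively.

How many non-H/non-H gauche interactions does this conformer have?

Non-H gauche pairs: CH3(120°)/COOH(180°); CH3(120°)/tBu(60°); I(240°)/COOH(180°) — 3 interactions.

3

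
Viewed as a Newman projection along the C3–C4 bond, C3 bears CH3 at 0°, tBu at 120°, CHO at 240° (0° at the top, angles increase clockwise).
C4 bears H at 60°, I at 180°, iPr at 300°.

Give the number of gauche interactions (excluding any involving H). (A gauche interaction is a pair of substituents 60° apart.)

Non-H gauche pairs: CH3(0°)/iPr(300°); tBu(120°)/I(180°); CHO(240°)/I(180°); CHO(240°)/iPr(300°) — 4 interactions.

4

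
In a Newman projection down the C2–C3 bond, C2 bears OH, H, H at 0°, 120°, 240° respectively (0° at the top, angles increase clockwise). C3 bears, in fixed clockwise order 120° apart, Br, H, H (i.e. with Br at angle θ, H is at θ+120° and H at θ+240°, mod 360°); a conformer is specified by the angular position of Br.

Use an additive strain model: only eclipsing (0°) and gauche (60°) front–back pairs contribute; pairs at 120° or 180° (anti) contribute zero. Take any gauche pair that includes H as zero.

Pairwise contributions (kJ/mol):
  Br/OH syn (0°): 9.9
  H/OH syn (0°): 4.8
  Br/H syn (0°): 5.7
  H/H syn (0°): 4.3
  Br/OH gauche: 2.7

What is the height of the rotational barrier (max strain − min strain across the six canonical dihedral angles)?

Br at 0° is eclipsed. OH at 0° is eclipsed with Br at 0° (9.9); H at 120° is eclipsed with H at 120° (4.3); H at 240° is eclipsed with H at 240° (4.3). Total 18.5 kJ/mol.
Br at 60° is staggered. OH at 0° is gauche with Br at 60° (2.7). Total 2.7 kJ/mol.
Br at 120° is eclipsed. OH at 0° is eclipsed with H at 0° (4.8); H at 120° is eclipsed with Br at 120° (5.7); H at 240° is eclipsed with H at 240° (4.3). Total 14.8 kJ/mol.
Br at 180° (staggered): no non-H gauche contacts → 0.0 kJ/mol.
Br at 240° is eclipsed. OH at 0° is eclipsed with H at 0° (4.8); H at 120° is eclipsed with H at 120° (4.3); H at 240° is eclipsed with Br at 240° (5.7). Total 14.8 kJ/mol.
Br at 300° is staggered. OH at 0° is gauche with Br at 300° (2.7). Total 2.7 kJ/mol.
Max at 0° (18.5 kJ/mol), min at 180° (0.0 kJ/mol); barrier = 18.5 kJ/mol.

18.5 kJ/mol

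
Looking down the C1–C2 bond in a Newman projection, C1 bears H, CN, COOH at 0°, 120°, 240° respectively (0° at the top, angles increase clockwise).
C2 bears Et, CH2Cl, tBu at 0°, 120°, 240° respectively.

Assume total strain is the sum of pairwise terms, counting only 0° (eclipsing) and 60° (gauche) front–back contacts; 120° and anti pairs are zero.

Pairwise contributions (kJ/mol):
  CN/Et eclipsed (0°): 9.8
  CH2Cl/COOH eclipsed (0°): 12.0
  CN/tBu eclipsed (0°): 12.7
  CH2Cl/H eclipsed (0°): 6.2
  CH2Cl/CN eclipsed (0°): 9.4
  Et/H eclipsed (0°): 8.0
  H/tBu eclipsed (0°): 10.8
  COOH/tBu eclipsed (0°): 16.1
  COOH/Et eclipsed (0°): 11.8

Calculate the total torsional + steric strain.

This conformer (eclipsed): H(0°)/Et(0°) eclipsed 8.0; CN(120°)/CH2Cl(120°) eclipsed 9.4; COOH(240°)/tBu(240°) eclipsed 16.1 → 33.5 kJ/mol.

33.5 kJ/mol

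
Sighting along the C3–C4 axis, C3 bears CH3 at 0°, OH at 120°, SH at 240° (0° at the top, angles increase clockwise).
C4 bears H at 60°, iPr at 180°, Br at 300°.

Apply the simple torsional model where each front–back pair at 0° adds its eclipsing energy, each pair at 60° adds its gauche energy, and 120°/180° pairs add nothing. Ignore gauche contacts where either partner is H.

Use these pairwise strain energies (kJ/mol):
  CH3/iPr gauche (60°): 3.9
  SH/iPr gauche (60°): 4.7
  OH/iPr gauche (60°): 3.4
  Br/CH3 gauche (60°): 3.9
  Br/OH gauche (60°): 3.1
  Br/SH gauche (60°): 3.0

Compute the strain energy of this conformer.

This conformer (staggered): CH3(0°)/Br(300°) gauche 3.9; OH(120°)/iPr(180°) gauche 3.4; SH(240°)/iPr(180°) gauche 4.7; SH(240°)/Br(300°) gauche 3.0 → 15.0 kJ/mol.

15.0 kJ/mol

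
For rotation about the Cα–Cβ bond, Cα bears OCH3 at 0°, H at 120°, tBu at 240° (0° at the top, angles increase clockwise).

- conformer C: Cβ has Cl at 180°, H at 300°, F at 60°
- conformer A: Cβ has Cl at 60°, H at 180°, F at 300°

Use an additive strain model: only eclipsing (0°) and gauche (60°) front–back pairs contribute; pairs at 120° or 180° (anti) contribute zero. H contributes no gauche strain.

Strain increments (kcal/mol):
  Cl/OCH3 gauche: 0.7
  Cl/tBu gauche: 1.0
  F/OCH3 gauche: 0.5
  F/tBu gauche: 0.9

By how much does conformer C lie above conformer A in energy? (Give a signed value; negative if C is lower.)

C (staggered): OCH3(0°)/F(60°) gauche 0.5; tBu(240°)/Cl(180°) gauche 1.0 → 1.5 kcal/mol.
A (staggered): OCH3(0°)/Cl(60°) gauche 0.7; OCH3(0°)/F(300°) gauche 0.5; tBu(240°)/F(300°) gauche 0.9 → 2.1 kcal/mol.
E(C) − E(A) = 1.5 − 2.1 = -0.6 kcal/mol.

-0.6 kcal/mol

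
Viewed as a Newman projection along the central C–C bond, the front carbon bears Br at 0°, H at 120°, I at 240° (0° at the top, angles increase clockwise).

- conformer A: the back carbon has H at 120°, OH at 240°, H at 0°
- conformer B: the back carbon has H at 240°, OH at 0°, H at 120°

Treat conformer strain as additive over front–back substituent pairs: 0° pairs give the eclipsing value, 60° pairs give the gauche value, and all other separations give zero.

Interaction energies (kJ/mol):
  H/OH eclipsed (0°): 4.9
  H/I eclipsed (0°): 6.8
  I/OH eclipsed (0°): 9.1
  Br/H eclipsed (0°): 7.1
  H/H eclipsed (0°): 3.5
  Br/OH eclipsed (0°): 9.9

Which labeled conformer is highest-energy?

A (eclipsed): Br–H eclipsed, H–H eclipsed, I–OH eclipsed; 7.1 + 3.5 + 9.1 = 19.7 kJ/mol.
B (eclipsed): Br–OH eclipsed, H–H eclipsed, I–H eclipsed; 9.9 + 3.5 + 6.8 = 20.2 kJ/mol.
B has the highest total (20.2 kJ/mol).

B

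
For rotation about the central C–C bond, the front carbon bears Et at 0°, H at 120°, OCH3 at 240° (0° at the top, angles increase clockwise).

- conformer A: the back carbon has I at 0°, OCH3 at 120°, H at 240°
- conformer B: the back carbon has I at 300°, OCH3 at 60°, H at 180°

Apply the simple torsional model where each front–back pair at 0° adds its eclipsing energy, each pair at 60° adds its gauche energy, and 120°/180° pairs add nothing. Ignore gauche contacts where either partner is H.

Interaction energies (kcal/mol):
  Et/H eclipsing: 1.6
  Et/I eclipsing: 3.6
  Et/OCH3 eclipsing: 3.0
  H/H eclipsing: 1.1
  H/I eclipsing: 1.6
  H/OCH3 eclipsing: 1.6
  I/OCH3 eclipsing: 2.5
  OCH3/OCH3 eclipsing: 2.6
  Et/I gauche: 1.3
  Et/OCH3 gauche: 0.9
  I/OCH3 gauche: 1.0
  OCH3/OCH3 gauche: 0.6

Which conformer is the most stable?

B

A is eclipsed. Et at 0° is eclipsed with I at 0° (3.6); H at 120° is eclipsed with OCH3 at 120° (1.6); OCH3 at 240° is eclipsed with H at 240° (1.6). Total 6.8 kcal/mol.
B is staggered. Et at 0° is gauche with I at 300° (1.3); Et at 0° is gauche with OCH3 at 60° (0.9); OCH3 at 240° is gauche with I at 300° (1.0). Total 3.2 kcal/mol.
B has the lowest total (3.2 kcal/mol).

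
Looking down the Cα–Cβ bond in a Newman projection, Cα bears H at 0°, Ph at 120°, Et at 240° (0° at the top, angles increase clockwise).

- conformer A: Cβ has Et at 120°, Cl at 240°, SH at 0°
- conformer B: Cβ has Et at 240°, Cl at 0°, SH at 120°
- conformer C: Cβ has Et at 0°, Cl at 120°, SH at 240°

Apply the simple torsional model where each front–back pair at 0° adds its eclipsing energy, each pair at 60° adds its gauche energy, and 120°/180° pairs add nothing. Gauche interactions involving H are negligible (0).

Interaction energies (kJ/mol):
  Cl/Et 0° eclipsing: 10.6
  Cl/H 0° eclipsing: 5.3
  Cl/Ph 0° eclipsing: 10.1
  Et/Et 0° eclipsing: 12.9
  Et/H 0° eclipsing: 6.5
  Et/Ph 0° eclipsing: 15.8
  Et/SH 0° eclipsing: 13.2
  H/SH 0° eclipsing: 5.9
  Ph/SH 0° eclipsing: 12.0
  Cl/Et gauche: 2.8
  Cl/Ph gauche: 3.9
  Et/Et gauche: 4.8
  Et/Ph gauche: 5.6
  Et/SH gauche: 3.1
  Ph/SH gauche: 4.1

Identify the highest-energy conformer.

A

A (eclipsed): H–SH eclipsed, Ph–Et eclipsed, Et–Cl eclipsed; 5.9 + 15.8 + 10.6 = 32.3 kJ/mol.
B (eclipsed): H–Cl eclipsed, Ph–SH eclipsed, Et–Et eclipsed; 5.3 + 12.0 + 12.9 = 30.2 kJ/mol.
C (eclipsed): H–Et eclipsed, Ph–Cl eclipsed, Et–SH eclipsed; 6.5 + 10.1 + 13.2 = 29.8 kJ/mol.
A has the highest total (32.3 kJ/mol).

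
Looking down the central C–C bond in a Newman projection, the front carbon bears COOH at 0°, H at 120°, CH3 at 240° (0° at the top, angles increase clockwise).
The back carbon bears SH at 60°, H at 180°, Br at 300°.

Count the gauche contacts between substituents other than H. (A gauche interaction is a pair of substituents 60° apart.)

Non-H gauche pairs: COOH(0°)/SH(60°); COOH(0°)/Br(300°); CH3(240°)/Br(300°) — 3 interactions.

3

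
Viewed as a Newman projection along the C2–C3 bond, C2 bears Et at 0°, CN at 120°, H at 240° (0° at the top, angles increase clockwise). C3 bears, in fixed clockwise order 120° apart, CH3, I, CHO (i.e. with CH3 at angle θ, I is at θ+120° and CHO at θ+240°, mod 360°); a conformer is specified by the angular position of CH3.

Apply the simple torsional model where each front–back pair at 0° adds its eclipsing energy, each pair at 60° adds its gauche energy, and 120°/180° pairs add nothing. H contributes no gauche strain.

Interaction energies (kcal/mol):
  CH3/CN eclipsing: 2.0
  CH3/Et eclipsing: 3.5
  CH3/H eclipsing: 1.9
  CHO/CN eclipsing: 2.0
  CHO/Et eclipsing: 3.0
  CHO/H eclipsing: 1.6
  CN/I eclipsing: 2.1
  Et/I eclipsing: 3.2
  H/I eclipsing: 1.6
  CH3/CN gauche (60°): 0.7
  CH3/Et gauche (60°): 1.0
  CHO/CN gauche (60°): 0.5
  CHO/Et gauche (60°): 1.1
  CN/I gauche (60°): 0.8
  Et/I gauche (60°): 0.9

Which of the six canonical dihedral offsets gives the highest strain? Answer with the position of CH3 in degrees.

CH3 at 0° is eclipsed. Et at 0° is eclipsed with CH3 at 0° (3.5); CN at 120° is eclipsed with I at 120° (2.1); H at 240° is eclipsed with CHO at 240° (1.6). Total 7.2 kcal/mol.
CH3 at 60° is staggered. Et at 0° is gauche with CH3 at 60° (1.0); Et at 0° is gauche with CHO at 300° (1.1); CN at 120° is gauche with CH3 at 60° (0.7); CN at 120° is gauche with I at 180° (0.8). Total 3.6 kcal/mol.
CH3 at 120° is eclipsed. Et at 0° is eclipsed with CHO at 0° (3.0); CN at 120° is eclipsed with CH3 at 120° (2.0); H at 240° is eclipsed with I at 240° (1.6). Total 6.6 kcal/mol.
CH3 at 180° is staggered. Et at 0° is gauche with I at 300° (0.9); Et at 0° is gauche with CHO at 60° (1.1); CN at 120° is gauche with CH3 at 180° (0.7); CN at 120° is gauche with CHO at 60° (0.5). Total 3.2 kcal/mol.
CH3 at 240° is eclipsed. Et at 0° is eclipsed with I at 0° (3.2); CN at 120° is eclipsed with CHO at 120° (2.0); H at 240° is eclipsed with CH3 at 240° (1.9). Total 7.1 kcal/mol.
CH3 at 300° is staggered. Et at 0° is gauche with CH3 at 300° (1.0); Et at 0° is gauche with I at 60° (0.9); CN at 120° is gauche with I at 60° (0.8); CN at 120° is gauche with CHO at 180° (0.5). Total 3.2 kcal/mol.
The maximum (7.2 kcal/mol) occurs with CH3 at 0°.

0°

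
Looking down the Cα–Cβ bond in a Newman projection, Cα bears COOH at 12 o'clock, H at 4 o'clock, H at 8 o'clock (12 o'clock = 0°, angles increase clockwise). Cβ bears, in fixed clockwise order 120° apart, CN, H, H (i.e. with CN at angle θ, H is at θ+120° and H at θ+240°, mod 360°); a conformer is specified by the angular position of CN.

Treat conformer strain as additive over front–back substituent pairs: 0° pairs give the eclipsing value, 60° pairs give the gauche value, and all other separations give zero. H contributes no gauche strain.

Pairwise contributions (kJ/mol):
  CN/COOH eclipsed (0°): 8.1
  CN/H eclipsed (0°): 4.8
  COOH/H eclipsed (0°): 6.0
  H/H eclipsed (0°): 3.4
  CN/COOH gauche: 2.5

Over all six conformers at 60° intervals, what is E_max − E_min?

CN at 0° (eclipsed): COOH(0°)/CN(0°) eclipsed 8.1; H(120°)/H(120°) eclipsed 3.4; H(240°)/H(240°) eclipsed 3.4 → 14.9 kJ/mol.
CN at 60° (staggered): COOH(0°)/CN(60°) gauche 2.5 → 2.5 kJ/mol.
CN at 120° (eclipsed): COOH(0°)/H(0°) eclipsed 6.0; H(120°)/CN(120°) eclipsed 4.8; H(240°)/H(240°) eclipsed 3.4 → 14.2 kJ/mol.
CN at 180° (staggered): no non-H gauche contacts → 0.0 kJ/mol.
CN at 240° (eclipsed): COOH(0°)/H(0°) eclipsed 6.0; H(120°)/H(120°) eclipsed 3.4; H(240°)/CN(240°) eclipsed 4.8 → 14.2 kJ/mol.
CN at 300° (staggered): COOH(0°)/CN(300°) gauche 2.5 → 2.5 kJ/mol.
Max at 0° (14.9 kJ/mol), min at 180° (0.0 kJ/mol); barrier = 14.9 kJ/mol.

14.9 kJ/mol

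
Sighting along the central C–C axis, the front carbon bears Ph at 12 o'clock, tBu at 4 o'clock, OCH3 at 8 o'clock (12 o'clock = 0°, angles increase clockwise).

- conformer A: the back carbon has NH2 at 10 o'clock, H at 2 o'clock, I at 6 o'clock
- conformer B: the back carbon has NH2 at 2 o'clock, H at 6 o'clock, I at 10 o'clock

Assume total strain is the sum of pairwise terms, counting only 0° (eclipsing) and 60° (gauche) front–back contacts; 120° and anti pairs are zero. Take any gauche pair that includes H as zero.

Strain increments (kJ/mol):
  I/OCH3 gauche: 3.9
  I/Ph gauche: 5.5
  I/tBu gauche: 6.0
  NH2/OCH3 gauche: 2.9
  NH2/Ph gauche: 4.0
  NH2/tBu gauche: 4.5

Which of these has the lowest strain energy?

A is staggered. Ph at 0° is gauche with NH2 at 300° (4.0); tBu at 120° is gauche with I at 180° (6.0); OCH3 at 240° is gauche with NH2 at 300° (2.9); OCH3 at 240° is gauche with I at 180° (3.9). Total 16.8 kJ/mol.
B is staggered. Ph at 0° is gauche with NH2 at 60° (4.0); Ph at 0° is gauche with I at 300° (5.5); tBu at 120° is gauche with NH2 at 60° (4.5); OCH3 at 240° is gauche with I at 300° (3.9). Total 17.9 kJ/mol.
A has the lowest total (16.8 kJ/mol).

A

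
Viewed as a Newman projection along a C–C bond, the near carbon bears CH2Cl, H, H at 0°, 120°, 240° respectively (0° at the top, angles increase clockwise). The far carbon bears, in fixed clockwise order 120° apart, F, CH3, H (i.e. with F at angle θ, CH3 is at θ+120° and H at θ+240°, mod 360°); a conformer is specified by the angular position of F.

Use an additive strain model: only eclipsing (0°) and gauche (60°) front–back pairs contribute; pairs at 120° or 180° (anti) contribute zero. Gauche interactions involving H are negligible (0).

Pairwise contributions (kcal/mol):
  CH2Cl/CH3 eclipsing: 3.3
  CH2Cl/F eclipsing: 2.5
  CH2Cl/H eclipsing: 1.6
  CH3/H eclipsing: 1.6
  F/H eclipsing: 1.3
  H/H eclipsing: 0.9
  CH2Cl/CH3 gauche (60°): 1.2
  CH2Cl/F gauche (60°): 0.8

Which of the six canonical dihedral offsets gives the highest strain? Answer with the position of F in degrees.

240°

F at 0° (eclipsed): CH2Cl(0°)/F(0°) eclipsed 2.5; H(120°)/CH3(120°) eclipsed 1.6; H(240°)/H(240°) eclipsed 0.9 → 5.0 kcal/mol.
F at 60° (staggered): CH2Cl(0°)/F(60°) gauche 0.8 → 0.8 kcal/mol.
F at 120° (eclipsed): CH2Cl(0°)/H(0°) eclipsed 1.6; H(120°)/F(120°) eclipsed 1.3; H(240°)/CH3(240°) eclipsed 1.6 → 4.5 kcal/mol.
F at 180° (staggered): CH2Cl(0°)/CH3(300°) gauche 1.2 → 1.2 kcal/mol.
F at 240° (eclipsed): CH2Cl(0°)/CH3(0°) eclipsed 3.3; H(120°)/H(120°) eclipsed 0.9; H(240°)/F(240°) eclipsed 1.3 → 5.5 kcal/mol.
F at 300° (staggered): CH2Cl(0°)/F(300°) gauche 0.8; CH2Cl(0°)/CH3(60°) gauche 1.2 → 2.0 kcal/mol.
The maximum (5.5 kcal/mol) occurs with F at 240°.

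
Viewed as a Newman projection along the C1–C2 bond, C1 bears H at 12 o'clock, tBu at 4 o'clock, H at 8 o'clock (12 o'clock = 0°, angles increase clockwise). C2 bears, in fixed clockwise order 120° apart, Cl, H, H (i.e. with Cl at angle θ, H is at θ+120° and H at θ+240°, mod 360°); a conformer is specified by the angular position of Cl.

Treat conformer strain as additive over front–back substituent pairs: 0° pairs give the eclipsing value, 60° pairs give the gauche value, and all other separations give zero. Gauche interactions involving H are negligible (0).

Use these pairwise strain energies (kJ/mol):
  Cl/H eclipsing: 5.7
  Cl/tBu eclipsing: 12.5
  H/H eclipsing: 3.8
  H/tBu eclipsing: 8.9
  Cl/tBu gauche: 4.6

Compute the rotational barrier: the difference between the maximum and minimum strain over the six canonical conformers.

20.1 kJ/mol

Cl at 0° (eclipsed): H(0°)/Cl(0°) eclipsed 5.7; tBu(120°)/H(120°) eclipsed 8.9; H(240°)/H(240°) eclipsed 3.8 → 18.4 kJ/mol.
Cl at 60° (staggered): tBu(120°)/Cl(60°) gauche 4.6 → 4.6 kJ/mol.
Cl at 120° (eclipsed): H(0°)/H(0°) eclipsed 3.8; tBu(120°)/Cl(120°) eclipsed 12.5; H(240°)/H(240°) eclipsed 3.8 → 20.1 kJ/mol.
Cl at 180° (staggered): tBu(120°)/Cl(180°) gauche 4.6 → 4.6 kJ/mol.
Cl at 240° (eclipsed): H(0°)/H(0°) eclipsed 3.8; tBu(120°)/H(120°) eclipsed 8.9; H(240°)/Cl(240°) eclipsed 5.7 → 18.4 kJ/mol.
Cl at 300° (staggered): no non-H gauche contacts → 0.0 kJ/mol.
Max at 120° (20.1 kJ/mol), min at 300° (0.0 kJ/mol); barrier = 20.1 kJ/mol.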